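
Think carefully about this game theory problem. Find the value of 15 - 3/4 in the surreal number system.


x = 15, y = 3/4
Converting to common denominator: 4
x = 60/4, y = 3/4
x - y = 15 - 3/4 = 57/4

57/4


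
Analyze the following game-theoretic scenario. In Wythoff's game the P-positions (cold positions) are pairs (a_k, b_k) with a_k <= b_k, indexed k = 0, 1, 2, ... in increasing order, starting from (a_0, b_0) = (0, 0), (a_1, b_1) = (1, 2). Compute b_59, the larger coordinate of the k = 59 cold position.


By Wythoff's theorem, a_k = floor(k * phi) and b_k = floor(k * phi^2) = a_k + k, where phi = (1 + sqrt(5))/2 is the golden ratio.
phi = (1 + sqrt(5))/2 = 1.618034
phi^2 = phi + 1 = 2.618034
k = 59
k * phi^2 = 59 * 2.618034 = 154.464005
b_59 = floor(k * phi^2) = 154 (check: a_59 + k = 95 + 59 = 154)

154


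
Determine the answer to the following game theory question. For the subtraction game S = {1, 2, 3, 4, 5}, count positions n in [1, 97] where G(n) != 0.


Subtraction set S = {1, 2, 3, 4, 5}, so G(n) = n mod 6.
G(n) = 0 when n is a multiple of 6.
Multiples of 6 in [1, 97]: 16
N-positions (nonzero Grundy) = 97 - 16 = 81

81


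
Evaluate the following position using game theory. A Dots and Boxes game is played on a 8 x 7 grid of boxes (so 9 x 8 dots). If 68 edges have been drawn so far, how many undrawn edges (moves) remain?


Grid: 8 x 7 boxes, i.e. 9 rows and 8 columns of dots.
Horizontal edges: (rows + 1) * cols = 9 * 7 = 63
Vertical edges: rows * (cols + 1) = 8 * 8 = 64
Total edges: 63 + 64 = 127
Edges drawn: 68
Remaining: 127 - 68 = 59

59


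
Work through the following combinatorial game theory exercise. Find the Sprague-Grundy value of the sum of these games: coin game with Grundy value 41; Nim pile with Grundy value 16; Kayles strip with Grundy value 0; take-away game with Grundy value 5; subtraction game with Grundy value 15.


By the Sprague-Grundy theorem, the Grundy value of a sum of games is the XOR of individual Grundy values.
coin game: Grundy value = 41. Running XOR: 0 XOR 41 = 41
Nim pile: Grundy value = 16. Running XOR: 41 XOR 16 = 57
Kayles strip: Grundy value = 0. Running XOR: 57 XOR 0 = 57
take-away game: Grundy value = 5. Running XOR: 57 XOR 5 = 60
subtraction game: Grundy value = 15. Running XOR: 60 XOR 15 = 51
The combined Grundy value is 51.

51


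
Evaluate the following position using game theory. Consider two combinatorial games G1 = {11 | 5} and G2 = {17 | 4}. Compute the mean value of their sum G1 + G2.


G1 = {11 | 5}, G2 = {17 | 4}
Each is a switch {a | b} with numbers a > b; its mean value is (a + b)/2, and mean value is additive over game sums: m(G1 + G2) = m(G1) + m(G2).
Mean of G1 = (11 + (5))/2 = 16/2 = 8
Mean of G2 = (17 + (4))/2 = 21/2 = 21/2
Mean of G1 + G2 = 8 + 21/2 = 37/2

37/2


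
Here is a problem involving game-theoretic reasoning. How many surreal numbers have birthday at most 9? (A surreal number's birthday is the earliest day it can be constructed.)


Day 0: {|} = 0 is born. Count = 1.
Day n: the number of surreal numbers born by day n is 2^(n+1) - 1.
By day 0: 2^1 - 1 = 1
By day 1: 2^2 - 1 = 3
By day 2: 2^3 - 1 = 7
By day 3: 2^4 - 1 = 15
By day 4: 2^5 - 1 = 31
By day 5: 2^6 - 1 = 63
By day 6: 2^7 - 1 = 127
By day 7: 2^8 - 1 = 255
By day 8: 2^9 - 1 = 511
By day 9: 2^10 - 1 = 1023
By day 9: 1023 surreal numbers.

1023


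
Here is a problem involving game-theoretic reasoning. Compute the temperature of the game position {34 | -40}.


The game is {34 | -40}, a switch {a | b} with numbers a > b.
Cooling {a | b} by t gives {a - t | b + t}, which stops being hot when a - t = b + t, i.e. at t = (a - b)/2. So the temperature of a switch is (a - b)/2.
Temperature = (Left option - Right option) / 2
= (34 - (-40)) / 2
= 74 / 2
= 37

37


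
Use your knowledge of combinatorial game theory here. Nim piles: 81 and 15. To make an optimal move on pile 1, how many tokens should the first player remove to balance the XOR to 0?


Piles: 81 and 15
Current XOR: 81 XOR 15 = 94 (non-zero, so this is an N-position).
To make the XOR zero, we need to find a move that balances the piles.
For pile 1 (size 81): target = 81 XOR 94 = 15
We reduce pile 1 from 81 to 15.
Tokens removed: 81 - 15 = 66
Verification: 15 XOR 15 = 0

66


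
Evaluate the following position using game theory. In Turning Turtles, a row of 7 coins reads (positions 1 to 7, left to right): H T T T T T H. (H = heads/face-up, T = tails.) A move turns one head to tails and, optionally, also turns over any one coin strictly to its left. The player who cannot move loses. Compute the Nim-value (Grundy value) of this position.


Coins: H T T T T T H
Key fact: a single head at position k behaves exactly like a Nim heap of size k (turning it to T and optionally flipping a coin at j < k corresponds to moving the heap from k to j, or to 0), and heads combine as a disjunctive sum (two heads at the same place would cancel, matching j XOR j = 0). So the Nim-value is the XOR of the 1-indexed positions of the heads.
Face-up positions (1-indexed): [1, 7]
XOR 0 with 1: 0 XOR 1 = 1
XOR 1 with 7: 1 XOR 7 = 6
Nim-value = 6

6


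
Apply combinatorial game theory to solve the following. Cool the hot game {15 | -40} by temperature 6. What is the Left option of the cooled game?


Original game: {15 | -40} (a switch {a | b} with a > b).
Cooling by t (for t below the temperature (a - b)/2 = 55/2) taxes each move by t: {a | b} cooled by t is {a - t | b + t}.
Cooling amount: t = 6
Cooled Left option: 15 - 6 = 9
Cooled Right option: -40 + 6 = -34
Cooled game: {9 | -34}
Left option = 9

9


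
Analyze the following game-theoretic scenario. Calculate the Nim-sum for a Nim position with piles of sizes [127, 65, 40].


We need the XOR (exclusive or) of all pile sizes.
After XOR-ing pile 1 (size 127): 0 XOR 127 = 127
After XOR-ing pile 2 (size 65): 127 XOR 65 = 62
After XOR-ing pile 3 (size 40): 62 XOR 40 = 22
The Nim-value of this position is 22.

22


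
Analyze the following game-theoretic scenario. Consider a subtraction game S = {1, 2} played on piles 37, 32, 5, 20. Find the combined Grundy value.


Subtraction set: {1, 2}
For this subtraction set, G(n) = n mod 3 (period = max + 1 = 3).
Pile 1 (size 37): G(37) = 37 mod 3 = 1
Pile 2 (size 32): G(32) = 32 mod 3 = 2
Pile 3 (size 5): G(5) = 5 mod 3 = 2
Pile 4 (size 20): G(20) = 20 mod 3 = 2
Total Grundy value = XOR of all: 1 XOR 2 XOR 2 XOR 2 = 3

3


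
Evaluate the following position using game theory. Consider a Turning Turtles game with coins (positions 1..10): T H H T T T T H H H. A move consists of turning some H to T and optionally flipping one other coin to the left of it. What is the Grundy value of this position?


Coins: T H H T T T T H H H
Key fact: a single head at position k behaves exactly like a Nim heap of size k (turning it to T and optionally flipping a coin at j < k corresponds to moving the heap from k to j, or to 0), and heads combine as a disjunctive sum (two heads at the same place would cancel, matching j XOR j = 0). So the Nim-value is the XOR of the 1-indexed positions of the heads.
Face-up positions (1-indexed): [2, 3, 8, 9, 10]
XOR 0 with 2: 0 XOR 2 = 2
XOR 2 with 3: 2 XOR 3 = 1
XOR 1 with 8: 1 XOR 8 = 9
XOR 9 with 9: 9 XOR 9 = 0
XOR 0 with 10: 0 XOR 10 = 10
Nim-value = 10

10


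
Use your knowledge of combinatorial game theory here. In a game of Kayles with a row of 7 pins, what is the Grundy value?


Kayles: a move removes 1 or 2 adjacent pins from a contiguous row.
Removing pins from a row of k leaves two independent rows (a, b) with a + b = k - 1 (one pin) or a + b = k - 2 (two pins); an end removal gives a = 0.
By Sprague-Grundy, G(k) = mex{ G(a) XOR G(b) } over all these splits. G(0) = 0.
G(1): splits (0,0):0^0=0 -> mex({0}) = 1
G(2): splits (0,1):0^1=1 (0,0):0^0=0 -> mex({0, 1}) = 2
G(3): splits (0,2):0^2=2 (1,1):1^1=0 (0,1):0^1=1 -> mex({0, 1, 2}) = 3
G(4): splits (0,3):0^3=3 (1,2):1^2=3 (0,2):0^2=2 (1,1):1^1=0 -> mex({0, 2, 3}) = 1
G(5): splits (0,4):0^1=1 (1,3):1^3=2 (2,2):2^2=0 (0,3):0^3=3 (1,2):1^2=3 -> mex({0, 1, 2, 3}) = 4
G(6) = mex({0, 1, 2, 4}) = 3
G(7) = mex({0, 1, 3, 4, 5}) = 2
Therefore G(7) = 2.

2


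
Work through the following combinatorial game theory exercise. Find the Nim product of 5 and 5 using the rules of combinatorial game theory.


Nim multiplication is bilinear over XOR: (u XOR v) * w = (u*w) XOR (v*w).
So we split each operand into its bit components and XOR the pairwise Nim products.
5 = 1 + 4 (as XOR of powers of 2).
5 = 1 + 4 (as XOR of powers of 2).
Using the standard Nim-product table on single bits:
  2*2 = 3,   2*4 = 8,   2*8 = 12,
  4*4 = 6,   4*8 = 11,  8*8 = 13,
and  1*x = x (identity), k*l = l*k (commutative).
Pairwise Nim products:
  1 * 1 = 1
  1 * 4 = 4
  4 * 1 = 4
  4 * 4 = 6
XOR them: 1 XOR 4 XOR 4 XOR 6 = 7.
Result: 5 * 5 = 7 (in Nim).

7


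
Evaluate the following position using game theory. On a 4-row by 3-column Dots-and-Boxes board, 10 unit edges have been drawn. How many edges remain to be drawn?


Grid: 4 x 3 boxes, i.e. 5 rows and 4 columns of dots.
Horizontal edges: (rows + 1) * cols = 5 * 3 = 15
Vertical edges: rows * (cols + 1) = 4 * 4 = 16
Total edges: 15 + 16 = 31
Edges drawn: 10
Remaining: 31 - 10 = 21

21


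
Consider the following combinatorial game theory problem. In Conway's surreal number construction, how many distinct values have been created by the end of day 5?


Day 0: {|} = 0 is born. Count = 1.
Day n: the number of surreal numbers born by day n is 2^(n+1) - 1.
By day 0: 2^1 - 1 = 1
By day 1: 2^2 - 1 = 3
By day 2: 2^3 - 1 = 7
By day 3: 2^4 - 1 = 15
By day 4: 2^5 - 1 = 31
By day 5: 2^6 - 1 = 63
By day 5: 63 surreal numbers.

63


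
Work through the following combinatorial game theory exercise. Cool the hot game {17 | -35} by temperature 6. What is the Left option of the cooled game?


Original game: {17 | -35} (a switch {a | b} with a > b).
Cooling by t (for t below the temperature (a - b)/2 = 26) taxes each move by t: {a | b} cooled by t is {a - t | b + t}.
Cooling amount: t = 6
Cooled Left option: 17 - 6 = 11
Cooled Right option: -35 + 6 = -29
Cooled game: {11 | -29}
Left option = 11

11


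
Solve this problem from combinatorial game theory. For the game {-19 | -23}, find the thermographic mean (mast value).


Game = {-19 | -23}, a switch {a | b} with numbers a > b.
Its thermograph has left wall a - t and right wall b + t, which meet at t = (a - b)/2, where both equal (a + b)/2. So the mast (mean value) is at (a + b)/2.
Mean = (-19 + (-23))/2 = -42/2 = -21

-21


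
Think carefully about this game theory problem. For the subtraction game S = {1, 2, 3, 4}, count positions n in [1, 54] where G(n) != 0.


Subtraction set S = {1, 2, 3, 4}, so G(n) = n mod 5.
G(n) = 0 when n is a multiple of 5.
Multiples of 5 in [1, 54]: 10
N-positions (nonzero Grundy) = 54 - 10 = 44

44


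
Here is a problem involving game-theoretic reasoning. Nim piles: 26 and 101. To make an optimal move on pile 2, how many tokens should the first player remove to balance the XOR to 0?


Piles: 26 and 101
Current XOR: 26 XOR 101 = 127 (non-zero, so this is an N-position).
To make the XOR zero, we need to find a move that balances the piles.
For pile 2 (size 101): target = 101 XOR 127 = 26
We reduce pile 2 from 101 to 26.
Tokens removed: 101 - 26 = 75
Verification: 26 XOR 26 = 0

75


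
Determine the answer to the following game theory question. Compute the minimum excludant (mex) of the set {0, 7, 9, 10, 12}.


Set = {0, 7, 9, 10, 12}
0 is in the set.
1 is NOT in the set. This is the mex.
mex = 1

1


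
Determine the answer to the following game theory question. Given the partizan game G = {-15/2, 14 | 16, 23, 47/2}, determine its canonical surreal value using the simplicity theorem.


Left options: {-15/2, 14}, max = 14
Right options: {16, 23, 47/2}, min = 16
All options are numbers and max(Left) < min(Right), so by the simplicity theorem the value is the simplest (earliest-born) number strictly between 14 and 16.
The only integer strictly between 14 and 16 is 15.
No non-integer in the interval can be simpler: if x is a non-integer in the interval, then floor(x) or ceil(x) also lies in the interval (the interval contains an integer), and both are proper prefixes of x's sign expansion, i.e. born earlier. So the game value is 15.
Game value = 15

15


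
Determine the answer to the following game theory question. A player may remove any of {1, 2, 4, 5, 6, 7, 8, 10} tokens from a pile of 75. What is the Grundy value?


The subtraction set is S = {1, 2, 4, 5, 6, 7, 8, 10}.
G(k) = mex{ G(k - s) : s in S, s <= k }. We compute iteratively: G(0) = 0.
G(1) = mex({0}) = 1
G(2) = mex({0, 1}) = 2
G(3) = mex({1, 2}) = 0
G(4) = mex({0, 2}) = 1
G(5) = mex({0, 1}) = 2
G(6) = mex({0, 1, 2}) = 3
G(7) = mex({0, 1, 2, 3}) = 4
G(8) = mex({0, 1, 2, 3, 4}) = 5
G(9) = mex({0, 1, 2, 4, 5}) = 3
G(10) = mex({0, 1, 2, 3, 5}) = 4
G(11) = mex({0, 1, 2, 3, 4}) = 5
G(12) = mex({1, 2, 3, 4, 5}) = 0
G(13) = mex({0, 2, 3, 4, 5}) = 1
G(14) = mex({0, 1, 3, 4, 5}) = 2
G(15) = mex({1, 2, 3, 4, 5}) = 0
G(16) = mex({0, 2, 3, 4, 5}) = 1
G(17) = mex({0, 1, 3, 4, 5}) = 2
G(18) = mex({0, 1, 2, 4, 5}) = 3
G(19) = mex({0, 1, 2, 3, 5}) = 4
G(20) = mex({0, 1, 2, 3, 4}) = 5
G(21) = mex({0, 1, 2, 4, 5}) = 3
Observe that G(12)..G(21) = 0, 1, 2, 0, 1, 2, 3, 4, 5, 3 repeats G(0)..G(9) = 0, 1, 2, 0, 1, 2, 3, 4, 5, 3.
For k >= max(S) = 10, G(k) is determined by the previous 10 values G(k-10)..G(k-1); a window of 10 consecutive values has recurred shifted by 12, so by induction G(k + 12) = G(k) for all k >= 0: the sequence is periodic from the start with period 12.
One period: G(0..11) = 0, 1, 2, 0, 1, 2, 3, 4, 5, 3, 4, 5.
75 mod 12 = 3, so G(75) = G(3) = 0.

0


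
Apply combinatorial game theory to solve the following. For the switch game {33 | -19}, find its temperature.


The game is {33 | -19}, a switch {a | b} with numbers a > b.
Cooling {a | b} by t gives {a - t | b + t}, which stops being hot when a - t = b + t, i.e. at t = (a - b)/2. So the temperature of a switch is (a - b)/2.
Temperature = (Left option - Right option) / 2
= (33 - (-19)) / 2
= 52 / 2
= 26

26


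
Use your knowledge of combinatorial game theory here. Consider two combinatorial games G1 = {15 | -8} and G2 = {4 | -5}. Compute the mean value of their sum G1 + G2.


G1 = {15 | -8}, G2 = {4 | -5}
Each is a switch {a | b} with numbers a > b; its mean value is (a + b)/2, and mean value is additive over game sums: m(G1 + G2) = m(G1) + m(G2).
Mean of G1 = (15 + (-8))/2 = 7/2 = 7/2
Mean of G2 = (4 + (-5))/2 = -1/2 = -1/2
Mean of G1 + G2 = 7/2 + -1/2 = 3

3


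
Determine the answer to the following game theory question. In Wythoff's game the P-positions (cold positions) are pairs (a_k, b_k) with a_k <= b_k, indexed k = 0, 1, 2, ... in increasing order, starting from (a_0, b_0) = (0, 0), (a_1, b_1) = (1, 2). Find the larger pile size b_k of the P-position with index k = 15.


By Wythoff's theorem, a_k = floor(k * phi) and b_k = floor(k * phi^2) = a_k + k, where phi = (1 + sqrt(5))/2 is the golden ratio.
phi = (1 + sqrt(5))/2 = 1.618034
phi^2 = phi + 1 = 2.618034
k = 15
k * phi^2 = 15 * 2.618034 = 39.270510
b_15 = floor(k * phi^2) = 39 (check: a_15 + k = 24 + 15 = 39)

39


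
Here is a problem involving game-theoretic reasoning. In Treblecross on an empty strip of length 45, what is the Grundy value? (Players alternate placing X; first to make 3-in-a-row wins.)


Treblecross: place X on empty cells; 3-in-a-row wins.
Playing within two cells of an existing X lets the opponent win at once, so sensible play treats the cells i-2..i+2 around each X as dead. The player left with no safe cell loses, so this is a normal-play take-away game on strips of safe cells.
Placing X at cell i (0-indexed) of a strip of k safe cells leaves independent strips of sizes max(0, i-2) and max(0, k-i-3). Hence G(k) = mex{ G(max(0,i-2)) XOR G(max(0,k-i-3)) : 0 <= i < k }, with G(0) = 0.
G(1): splits (0,0):0^0=0 -> mex({0}) = 1
G(2): splits (0,0):0^0=0 -> mex({0}) = 1
G(3): splits (0,0):0^0=0 -> mex({0}) = 1
G(4): splits (0,1):0^1=1 (0,0):0^0=0 -> mex({0, 1}) = 2
G(5): splits (0,2):0^1=1 (0,1):0^1=1 (0,0):0^0=0 -> mex({0, 1}) = 2
G(6) = mex({1}) = 0
G(7) = mex({0, 1, 2}) = 3
G(8) = mex({0, 1, 2}) = 3
G(9) = mex({0, 2}) = 1
G(10) = mex({0, 2, 3}) = 1
G(11) = mex({0, 3}) = 1
G(12) = mex({1, 3}) = 0
G(13) = mex({0, 1, 2, 3}) = 4
G(14) = mex({0, 1, 2}) = 3
G(15) = mex({0, 1, 2}) = 3
G(16) = mex({0, 1, 2, 4}) = 3
G(17) = mex({0, 1, 3, 4}) = 2
G(18) = mex({0, 1, 3, 4}) = 2
G(19) = mex({0, 1, 3, 5}) = 2
G(20) = mex({0, 1, 2, 3, 5}) = 4
G(21) = mex({0, 1, 2, 3, 5}) = 4
G(22) = mex({1, 2, 6}) = 0
G(23) = mex({0, 1, 2, 3, 4, 6}) = 5
G(24) = mex({0, 1, 2, 3, 4}) = 5
G(25) = mex({0, 1, 3, 4, 7}) = 2
G(26) = mex({0, 1, 3, 4, 5, 7}) = 2
G(27) = mex({0, 1, 3, 5}) = 2
G(28) = mex({0, 1, 2, 5}) = 3
G(29) = mex({0, 1, 2, 4, 5, 6}) = 3
G(30) = mex({1, 2, 4, 6}) = 0
G(31) = mex({0, 1, 2, 3, 4, 6}) = 5
G(32) = mex({1, 2, 3, 4, 7}) = 0
G(33) = mex({0, 3, 7}) = 1
G(34) = mex({0, 2, 3, 5, 7}) = 1
G(35) = mex({0, 2, 3, 5, 6}) = 1
G(36) = mex({0, 1, 2, 5, 6}) = 3
G(37) = mex({0, 1, 2, 4, 5, 6}) = 3
G(38) = mex({0, 1, 2, 4}) = 3
G(39) = mex({0, 1, 2, 3, 4, 7}) = 5
G(40) = mex({0, 1, 2, 3, 4, 5, 7}) = 6
G(41) = mex({0, 1, 2, 3, 5, 7}) = 4
G(42) = mex({0, 1, 2, 3, 5, 6, 7}) = 4
G(43) = mex({0, 2, 3, 5, 6}) = 1
G(44) = mex({1, 2, 3, 4, 5, 6}) = 0
G(45) = mex({0, 1, 2, 3, 4, 6, 7}) = 5
Therefore G(45) = 5.

5


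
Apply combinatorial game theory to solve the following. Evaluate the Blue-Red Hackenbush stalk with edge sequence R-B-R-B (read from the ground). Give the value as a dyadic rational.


Edges (from ground): R-B-R-B
By Berlekamp's sign-expansion rule, a Blue-Red Hackenbush stalk has the value of the surreal number whose sign sequence is the edge sequence with B -> + and R -> -.
Sign sequence: -+-+
Trace the sign expansion in the surreal number tree, starting from 0:
Edge 1: R (sign -) -> bounds (-inf, 0), value = -1
Edge 2: B (sign +) -> bounds (-1, 0), value = -1/2
Edge 3: R (sign -) -> bounds (-1, -1/2), value = -3/4
Edge 4: B (sign +) -> bounds (-3/4, -1/2), value = -5/8
Game value = -5/8

-5/8


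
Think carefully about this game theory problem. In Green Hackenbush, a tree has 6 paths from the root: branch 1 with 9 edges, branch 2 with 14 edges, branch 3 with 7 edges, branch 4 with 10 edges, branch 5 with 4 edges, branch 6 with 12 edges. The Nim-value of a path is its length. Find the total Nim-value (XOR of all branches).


The tree has 6 branches from the ground vertex.
In Green Hackenbush, the Nim-value of a simple path of length k is k.
Branch 1: length 9, Nim-value = 9
Branch 2: length 14, Nim-value = 14
Branch 3: length 7, Nim-value = 7
Branch 4: length 10, Nim-value = 10
Branch 5: length 4, Nim-value = 4
Branch 6: length 12, Nim-value = 12
Total Nim-value = XOR of all branch values:
0 XOR 9 = 9
9 XOR 14 = 7
7 XOR 7 = 0
0 XOR 10 = 10
10 XOR 4 = 14
14 XOR 12 = 2
Nim-value of the tree = 2

2


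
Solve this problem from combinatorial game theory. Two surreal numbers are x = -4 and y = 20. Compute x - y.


x = -4, y = 20
x - y = -4 - 20 = -24

-24


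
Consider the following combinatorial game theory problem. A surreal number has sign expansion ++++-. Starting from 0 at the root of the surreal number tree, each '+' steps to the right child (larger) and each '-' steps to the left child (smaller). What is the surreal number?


Sign expansion: ++++-
Rule: track bounds (lo, hi), initially (-inf, +inf). On '+', the current value becomes lo and we move to the simplest number in (value, hi): value + 1 if hi = +inf, otherwise the midpoint (value + hi)/2. On '-', the current value becomes hi and we move to value - 1 if lo = -inf, otherwise the midpoint (lo + value)/2.
Start at 0.
Step 1: sign = +, move right. Bounds: (0, +inf). Value = 1
Step 2: sign = +, move right. Bounds: (1, +inf). Value = 2
Step 3: sign = +, move right. Bounds: (2, +inf). Value = 3
Step 4: sign = +, move right. Bounds: (3, +inf). Value = 4
Step 5: sign = -, move left. Bounds: (3, 4). Value = 7/2
The surreal number with sign expansion ++++- is 7/2.

7/2


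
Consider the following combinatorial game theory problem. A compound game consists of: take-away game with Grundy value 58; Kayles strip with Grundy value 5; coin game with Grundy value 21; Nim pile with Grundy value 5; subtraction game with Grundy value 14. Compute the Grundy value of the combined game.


By the Sprague-Grundy theorem, the Grundy value of a sum of games is the XOR of individual Grundy values.
take-away game: Grundy value = 58. Running XOR: 0 XOR 58 = 58
Kayles strip: Grundy value = 5. Running XOR: 58 XOR 5 = 63
coin game: Grundy value = 21. Running XOR: 63 XOR 21 = 42
Nim pile: Grundy value = 5. Running XOR: 42 XOR 5 = 47
subtraction game: Grundy value = 14. Running XOR: 47 XOR 14 = 33
The combined Grundy value is 33.

33


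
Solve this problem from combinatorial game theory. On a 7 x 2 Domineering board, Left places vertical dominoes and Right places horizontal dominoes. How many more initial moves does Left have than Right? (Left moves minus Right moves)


Board is 7 x 2 (rows x cols).
Left (vertical) placements: (rows-1) * cols = 6 * 2 = 12
Right (horizontal) placements: rows * (cols-1) = 7 * 1 = 7
Advantage = Left - Right = 12 - 7 = 5

5


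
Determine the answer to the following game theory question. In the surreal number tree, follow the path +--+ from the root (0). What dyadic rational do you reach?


Sign expansion: +--+
Rule: track bounds (lo, hi), initially (-inf, +inf). On '+', the current value becomes lo and we move to the simplest number in (value, hi): value + 1 if hi = +inf, otherwise the midpoint (value + hi)/2. On '-', the current value becomes hi and we move to value - 1 if lo = -inf, otherwise the midpoint (lo + value)/2.
Start at 0.
Step 1: sign = +, move right. Bounds: (0, +inf). Value = 1
Step 2: sign = -, move left. Bounds: (0, 1). Value = 1/2
Step 3: sign = -, move left. Bounds: (0, 1/2). Value = 1/4
Step 4: sign = +, move right. Bounds: (1/4, 1/2). Value = 3/8
The surreal number with sign expansion +--+ is 3/8.

3/8


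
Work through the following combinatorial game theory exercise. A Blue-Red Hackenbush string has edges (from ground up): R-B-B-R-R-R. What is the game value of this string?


Edges (from ground): R-B-B-R-R-R
By Berlekamp's sign-expansion rule, a Blue-Red Hackenbush stalk has the value of the surreal number whose sign sequence is the edge sequence with B -> + and R -> -.
Sign sequence: -++---
Trace the sign expansion in the surreal number tree, starting from 0:
Edge 1: R (sign -) -> bounds (-inf, 0), value = -1
Edge 2: B (sign +) -> bounds (-1, 0), value = -1/2
Edge 3: B (sign +) -> bounds (-1/2, 0), value = -1/4
Edge 4: R (sign -) -> bounds (-1/2, -1/4), value = -3/8
Edge 5: R (sign -) -> bounds (-1/2, -3/8), value = -7/16
Edge 6: R (sign -) -> bounds (-1/2, -7/16), value = -15/32
Game value = -15/32

-15/32


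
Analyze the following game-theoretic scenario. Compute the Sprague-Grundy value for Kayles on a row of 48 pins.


Kayles: a move removes 1 or 2 adjacent pins from a contiguous row.
Removing pins from a row of k leaves two independent rows (a, b) with a + b = k - 1 (one pin) or a + b = k - 2 (two pins); an end removal gives a = 0.
By Sprague-Grundy, G(k) = mex{ G(a) XOR G(b) } over all these splits. G(0) = 0.
G(1): splits (0,0):0^0=0 -> mex({0}) = 1
G(2): splits (0,1):0^1=1 (0,0):0^0=0 -> mex({0, 1}) = 2
G(3): splits (0,2):0^2=2 (1,1):1^1=0 (0,1):0^1=1 -> mex({0, 1, 2}) = 3
G(4): splits (0,3):0^3=3 (1,2):1^2=3 (0,2):0^2=2 (1,1):1^1=0 -> mex({0, 2, 3}) = 1
G(5): splits (0,4):0^1=1 (1,3):1^3=2 (2,2):2^2=0 (0,3):0^3=3 (1,2):1^2=3 -> mex({0, 1, 2, 3}) = 4
G(6) = mex({0, 1, 2, 4}) = 3
G(7) = mex({0, 1, 3, 4, 5}) = 2
G(8) = mex({0, 2, 3, 5, 6}) = 1
G(9) = mex({0, 1, 2, 3, 6, 7}) = 4
G(10) = mex({0, 1, 3, 4, 5, 7}) = 2
G(11) = mex({0, 1, 2, 3, 4, 5}) = 6
G(12) = mex({0, 1, 2, 3, 5, 6, 7}) = 4
G(13) = mex({0, 2, 3, 4, 6, 7}) = 1
G(14) = mex({0, 1, 4, 5, 6, 7}) = 2
G(15) = mex({0, 1, 2, 3, 4, 5, 6}) = 7
G(16) = mex({0, 2, 3, 5, 6, 7}) = 1
G(17) = mex({0, 1, 2, 3, 5, 6, 7}) = 4
G(18) = mex({0, 1, 2, 4, 5, 6}) = 3
G(19) = mex({0, 1, 3, 4, 5, 7}) = 2
G(20) = mex({0, 2, 3, 4, 5, 6, 7}) = 1
G(21) = mex({0, 1, 2, 3, 5, 6, 7}) = 4
G(22) = mex({0, 1, 2, 3, 4, 5, 7}) = 6
G(23) = mex({0, 1, 2, 3, 4, 5, 6}) = 7
G(24) = mex({0, 1, 2, 3, 5, 6, 7}) = 4
G(25) = mex({0, 2, 3, 4, 6, 7}) = 1
G(26) = mex({0, 1, 3, 4, 5, 6, 7}) = 2
G(27) = mex({0, 1, 2, 3, 4, 5, 6, 7}) = 8
G(28) = mex({0, 1, 2, 3, 4, 6, 7, 8}) = 5
G(29) = mex({0, 1, 2, 3, 5, 6, 7, 8, 9}) = 4
G(30) = mex({0, 1, 2, 3, 4, 5, 6, 9, 10}) = 7
G(31) = mex({0, 1, 3, 4, 5, 7, 10, 11}) = 2
G(32) = mex({0, 2, 3, 4, 5, 6, 7, 9, 11}) = 1
G(33) = mex({0, 1, 2, 3, 4, 5, 6, 7, 9, 12}) = 8
G(34) = mex({0, 1, 2, 3, 4, 5, 7, 8, 11, 12}) = 6
G(35) = mex({0, 1, 2, 3, 4, 5, 6, 8, 9, 10, 11}) = 7
G(36) = mex({0, 1, 2, 3, 5, 6, 7, 9, 10}) = 4
G(37) = mex({0, 2, 3, 4, 6, 7, 9, 10, 11, 12}) = 1
G(38) = mex({0, 1, 3, 4, 5, 6, 7, 9, 10, 11, 12}) = 2
G(39) = mex({0, 1, 2, 4, 5, 6, 7, 9, 10, 12, 14}) = 3
G(40) = mex({0, 2, 3, 4, 6, 7, 11, 12, 14}) = 1
G(41) = mex({0, 1, 2, 3, 5, 6, 7, 9, 10, 11, 12}) = 4
G(42) = mex({0, 1, 2, 3, 4, 5, 6, 9, 10}) = 7
G(43) = mex({0, 1, 3, 4, 5, 7, 9, 10, 12, 15}) = 2
G(44) = mex({0, 2, 3, 4, 5, 6, 7, 9, 10, 12, 15}) = 1
G(45) = mex({0, 1, 2, 3, 4, 5, 6, 7, 9, 10, 12, 14}) = 8
G(46) = mex({0, 1, 3, 4, 5, 7, 8, 11, 12, 14}) = 2
G(47) = mex({0, 1, 2, 3, 4, 5, 6, 8, 9, 10, 11, 12}) = 7
G(48) = mex({0, 1, 2, 3, 5, 6, 7, 9, 10}) = 4
Therefore G(48) = 4.

4


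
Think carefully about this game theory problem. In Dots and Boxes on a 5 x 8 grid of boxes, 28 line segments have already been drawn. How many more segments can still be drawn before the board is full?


Grid: 5 x 8 boxes, i.e. 6 rows and 9 columns of dots.
Horizontal edges: (rows + 1) * cols = 6 * 8 = 48
Vertical edges: rows * (cols + 1) = 5 * 9 = 45
Total edges: 48 + 45 = 93
Edges drawn: 28
Remaining: 93 - 28 = 65

65


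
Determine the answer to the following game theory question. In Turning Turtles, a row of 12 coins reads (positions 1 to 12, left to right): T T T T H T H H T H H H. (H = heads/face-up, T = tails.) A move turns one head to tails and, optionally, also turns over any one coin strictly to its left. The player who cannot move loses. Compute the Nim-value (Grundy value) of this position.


Coins: T T T T H T H H T H H H
Key fact: a single head at position k behaves exactly like a Nim heap of size k (turning it to T and optionally flipping a coin at j < k corresponds to moving the heap from k to j, or to 0), and heads combine as a disjunctive sum (two heads at the same place would cancel, matching j XOR j = 0). So the Nim-value is the XOR of the 1-indexed positions of the heads.
Face-up positions (1-indexed): [5, 7, 8, 10, 11, 12]
XOR 0 with 5: 0 XOR 5 = 5
XOR 5 with 7: 5 XOR 7 = 2
XOR 2 with 8: 2 XOR 8 = 10
XOR 10 with 10: 10 XOR 10 = 0
XOR 0 with 11: 0 XOR 11 = 11
XOR 11 with 12: 11 XOR 12 = 7
Nim-value = 7

7


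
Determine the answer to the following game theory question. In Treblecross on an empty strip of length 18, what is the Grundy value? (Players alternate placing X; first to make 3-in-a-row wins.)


Treblecross: place X on empty cells; 3-in-a-row wins.
Playing within two cells of an existing X lets the opponent win at once, so sensible play treats the cells i-2..i+2 around each X as dead. The player left with no safe cell loses, so this is a normal-play take-away game on strips of safe cells.
Placing X at cell i (0-indexed) of a strip of k safe cells leaves independent strips of sizes max(0, i-2) and max(0, k-i-3). Hence G(k) = mex{ G(max(0,i-2)) XOR G(max(0,k-i-3)) : 0 <= i < k }, with G(0) = 0.
G(1): splits (0,0):0^0=0 -> mex({0}) = 1
G(2): splits (0,0):0^0=0 -> mex({0}) = 1
G(3): splits (0,0):0^0=0 -> mex({0}) = 1
G(4): splits (0,1):0^1=1 (0,0):0^0=0 -> mex({0, 1}) = 2
G(5): splits (0,2):0^1=1 (0,1):0^1=1 (0,0):0^0=0 -> mex({0, 1}) = 2
G(6) = mex({1}) = 0
G(7) = mex({0, 1, 2}) = 3
G(8) = mex({0, 1, 2}) = 3
G(9) = mex({0, 2}) = 1
G(10) = mex({0, 2, 3}) = 1
G(11) = mex({0, 3}) = 1
G(12) = mex({1, 3}) = 0
G(13) = mex({0, 1, 2, 3}) = 4
G(14) = mex({0, 1, 2}) = 3
G(15) = mex({0, 1, 2}) = 3
G(16) = mex({0, 1, 2, 4}) = 3
G(17) = mex({0, 1, 3, 4}) = 2
G(18) = mex({0, 1, 3, 4}) = 2
Therefore G(18) = 2.

2


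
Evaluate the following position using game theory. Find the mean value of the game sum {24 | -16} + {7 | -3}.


G1 = {24 | -16}, G2 = {7 | -3}
Each is a switch {a | b} with numbers a > b; its mean value is (a + b)/2, and mean value is additive over game sums: m(G1 + G2) = m(G1) + m(G2).
Mean of G1 = (24 + (-16))/2 = 8/2 = 4
Mean of G2 = (7 + (-3))/2 = 4/2 = 2
Mean of G1 + G2 = 4 + 2 = 6

6


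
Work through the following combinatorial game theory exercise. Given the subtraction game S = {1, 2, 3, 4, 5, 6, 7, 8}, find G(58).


The subtraction set is S = {1, 2, 3, 4, 5, 6, 7, 8}.
G(k) = mex{ G(k - s) : s in S, s <= k }. We compute iteratively: G(0) = 0.
G(1) = mex({0}) = 1
G(2) = mex({0, 1}) = 2
G(3) = mex({0, 1, 2}) = 3
G(4) = mex({0, 1, 2, 3}) = 4
G(5) = mex({0, 1, 2, 3, 4}) = 5
G(6) = mex({0, 1, 2, 3, 4, 5}) = 6
G(7) = mex({0, 1, 2, 3, 4, 5, 6}) = 7
G(8) = mex({0, 1, 2, 3, 4, 5, 6, 7}) = 8
G(9) = mex({1, 2, 3, 4, 5, 6, 7, 8}) = 0
G(10) = mex({0, 2, 3, 4, 5, 6, 7, 8}) = 1
G(11) = mex({0, 1, 3, 4, 5, 6, 7, 8}) = 2
G(12) = mex({0, 1, 2, 4, 5, 6, 7, 8}) = 3
G(13) = mex({0, 1, 2, 3, 5, 6, 7, 8}) = 4
G(14) = mex({0, 1, 2, 3, 4, 6, 7, 8}) = 5
G(15) = mex({0, 1, 2, 3, 4, 5, 7, 8}) = 6
G(16) = mex({0, 1, 2, 3, 4, 5, 6, 8}) = 7
Observe that G(9)..G(16) = 0, 1, 2, 3, 4, 5, 6, 7 repeats G(0)..G(7) = 0, 1, 2, 3, 4, 5, 6, 7.
For k >= max(S) = 8, G(k) is determined by the previous 8 values G(k-8)..G(k-1); a window of 8 consecutive values has recurred shifted by 9, so by induction G(k + 9) = G(k) for all k >= 0: the sequence is periodic from the start with period 9.
One period: G(0..8) = 0, 1, 2, 3, 4, 5, 6, 7, 8.
58 mod 9 = 4, so G(58) = G(4) = 4.

4


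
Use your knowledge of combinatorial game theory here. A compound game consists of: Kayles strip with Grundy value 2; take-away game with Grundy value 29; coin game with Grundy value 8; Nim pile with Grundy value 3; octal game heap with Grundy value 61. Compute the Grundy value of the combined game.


By the Sprague-Grundy theorem, the Grundy value of a sum of games is the XOR of individual Grundy values.
Kayles strip: Grundy value = 2. Running XOR: 0 XOR 2 = 2
take-away game: Grundy value = 29. Running XOR: 2 XOR 29 = 31
coin game: Grundy value = 8. Running XOR: 31 XOR 8 = 23
Nim pile: Grundy value = 3. Running XOR: 23 XOR 3 = 20
octal game heap: Grundy value = 61. Running XOR: 20 XOR 61 = 41
The combined Grundy value is 41.

41


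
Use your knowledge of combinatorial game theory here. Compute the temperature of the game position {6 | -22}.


The game is {6 | -22}, a switch {a | b} with numbers a > b.
Cooling {a | b} by t gives {a - t | b + t}, which stops being hot when a - t = b + t, i.e. at t = (a - b)/2. So the temperature of a switch is (a - b)/2.
Temperature = (Left option - Right option) / 2
= (6 - (-22)) / 2
= 28 / 2
= 14

14


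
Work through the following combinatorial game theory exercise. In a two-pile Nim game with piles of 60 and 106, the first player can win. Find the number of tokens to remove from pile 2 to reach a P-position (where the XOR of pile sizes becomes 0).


Piles: 60 and 106
Current XOR: 60 XOR 106 = 86 (non-zero, so this is an N-position).
To make the XOR zero, we need to find a move that balances the piles.
For pile 2 (size 106): target = 106 XOR 86 = 60
We reduce pile 2 from 106 to 60.
Tokens removed: 106 - 60 = 46
Verification: 60 XOR 60 = 0

46


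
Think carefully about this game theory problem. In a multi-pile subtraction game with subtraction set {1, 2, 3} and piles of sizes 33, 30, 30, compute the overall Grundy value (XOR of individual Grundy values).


Subtraction set: {1, 2, 3}
For this subtraction set, G(n) = n mod 4 (period = max + 1 = 4).
Pile 1 (size 33): G(33) = 33 mod 4 = 1
Pile 2 (size 30): G(30) = 30 mod 4 = 2
Pile 3 (size 30): G(30) = 30 mod 4 = 2
Total Grundy value = XOR of all: 1 XOR 2 XOR 2 = 1

1


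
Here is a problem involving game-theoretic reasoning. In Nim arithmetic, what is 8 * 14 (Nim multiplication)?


Nim multiplication is bilinear over XOR: (u XOR v) * w = (u*w) XOR (v*w).
So we split each operand into its bit components and XOR the pairwise Nim products.
8 = 8 (as XOR of powers of 2).
14 = 2 + 4 + 8 (as XOR of powers of 2).
Using the standard Nim-product table on single bits:
  2*2 = 3,   2*4 = 8,   2*8 = 12,
  4*4 = 6,   4*8 = 11,  8*8 = 13,
and  1*x = x (identity), k*l = l*k (commutative).
Pairwise Nim products:
  8 * 2 = 12
  8 * 4 = 11
  8 * 8 = 13
XOR them: 12 XOR 11 XOR 13 = 10.
Result: 8 * 14 = 10 (in Nim).

10


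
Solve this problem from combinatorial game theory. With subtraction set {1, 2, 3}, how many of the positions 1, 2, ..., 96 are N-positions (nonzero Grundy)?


Subtraction set S = {1, 2, 3}, so G(n) = n mod 4.
G(n) = 0 when n is a multiple of 4.
Multiples of 4 in [1, 96]: 24
N-positions (nonzero Grundy) = 96 - 24 = 72

72


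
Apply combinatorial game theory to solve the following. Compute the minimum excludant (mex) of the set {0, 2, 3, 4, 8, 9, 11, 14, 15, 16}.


Set = {0, 2, 3, 4, 8, 9, 11, 14, 15, 16}
0 is in the set.
1 is NOT in the set. This is the mex.
mex = 1

1


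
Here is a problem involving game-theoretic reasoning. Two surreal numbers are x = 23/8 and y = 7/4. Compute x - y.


x = 23/8, y = 7/4
Converting to common denominator: 8
x = 23/8, y = 14/8
x - y = 23/8 - 7/4 = 9/8

9/8


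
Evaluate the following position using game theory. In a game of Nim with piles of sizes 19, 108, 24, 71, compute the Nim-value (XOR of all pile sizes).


We need the XOR (exclusive or) of all pile sizes.
After XOR-ing pile 1 (size 19): 0 XOR 19 = 19
After XOR-ing pile 2 (size 108): 19 XOR 108 = 127
After XOR-ing pile 3 (size 24): 127 XOR 24 = 103
After XOR-ing pile 4 (size 71): 103 XOR 71 = 32
The Nim-value of this position is 32.

32


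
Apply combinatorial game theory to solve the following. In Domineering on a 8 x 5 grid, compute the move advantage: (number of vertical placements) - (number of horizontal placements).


Board is 8 x 5 (rows x cols).
Left (vertical) placements: (rows-1) * cols = 7 * 5 = 35
Right (horizontal) placements: rows * (cols-1) = 8 * 4 = 32
Advantage = Left - Right = 35 - 32 = 3

3


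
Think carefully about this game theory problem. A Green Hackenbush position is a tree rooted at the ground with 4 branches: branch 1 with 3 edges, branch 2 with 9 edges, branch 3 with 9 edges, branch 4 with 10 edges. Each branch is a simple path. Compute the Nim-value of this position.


The tree has 4 branches from the ground vertex.
In Green Hackenbush, the Nim-value of a simple path of length k is k.
Branch 1: length 3, Nim-value = 3
Branch 2: length 9, Nim-value = 9
Branch 3: length 9, Nim-value = 9
Branch 4: length 10, Nim-value = 10
Total Nim-value = XOR of all branch values:
0 XOR 3 = 3
3 XOR 9 = 10
10 XOR 9 = 3
3 XOR 10 = 9
Nim-value of the tree = 9

9


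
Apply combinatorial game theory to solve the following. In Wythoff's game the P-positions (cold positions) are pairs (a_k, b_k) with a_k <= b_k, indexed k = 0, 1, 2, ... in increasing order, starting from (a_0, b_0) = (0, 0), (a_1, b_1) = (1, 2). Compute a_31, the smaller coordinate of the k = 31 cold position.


By Wythoff's theorem, a_k = floor(k * phi) and b_k = floor(k * phi^2) = a_k + k, where phi = (1 + sqrt(5))/2 is the golden ratio.
phi = (1 + sqrt(5))/2 = 1.618034
k = 31
k * phi = 31 * 1.618034 = 50.159054
a_31 = floor(k * phi) = 50

50


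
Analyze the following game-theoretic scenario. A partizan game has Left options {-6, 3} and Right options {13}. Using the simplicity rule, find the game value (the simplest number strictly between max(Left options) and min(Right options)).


Left options: {-6, 3}, max = 3
Right options: {13}, min = 13
All options are numbers and max(Left) < min(Right), so by the simplicity theorem the value is the simplest (earliest-born) number strictly between 3 and 13.
Integers 4 through 12 all lie strictly between 3 and 13.
Among integers, the simplest (lowest birthday = smallest |n|; 0 is born on day 0, +-n on day n) is 4.
No non-integer in the interval can be simpler: if x is a non-integer in the interval, then floor(x) or ceil(x) also lies in the interval (the interval contains an integer), and both are proper prefixes of x's sign expansion, i.e. born earlier. So the game value is 4.
Game value = 4

4


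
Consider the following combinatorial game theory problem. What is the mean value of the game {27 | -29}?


Game = {27 | -29}, a switch {a | b} with numbers a > b.
Its thermograph has left wall a - t and right wall b + t, which meet at t = (a - b)/2, where both equal (a + b)/2. So the mast (mean value) is at (a + b)/2.
Mean = (27 + (-29))/2 = -2/2 = -1

-1


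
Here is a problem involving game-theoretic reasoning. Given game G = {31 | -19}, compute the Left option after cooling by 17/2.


Original game: {31 | -19} (a switch {a | b} with a > b).
Cooling by t (for t below the temperature (a - b)/2 = 25) taxes each move by t: {a | b} cooled by t is {a - t | b + t}.
Cooling amount: t = 17/2
Cooled Left option: 31 - 17/2 = 45/2
Cooled Right option: -19 + 17/2 = -21/2
Cooled game: {45/2 | -21/2}
Left option = 45/2

45/2


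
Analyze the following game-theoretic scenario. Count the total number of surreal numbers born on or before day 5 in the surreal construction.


Day 0: {|} = 0 is born. Count = 1.
Day n: the number of surreal numbers born by day n is 2^(n+1) - 1.
By day 0: 2^1 - 1 = 1
By day 1: 2^2 - 1 = 3
By day 2: 2^3 - 1 = 7
By day 3: 2^4 - 1 = 15
By day 4: 2^5 - 1 = 31
By day 5: 2^6 - 1 = 63
By day 5: 63 surreal numbers.

63


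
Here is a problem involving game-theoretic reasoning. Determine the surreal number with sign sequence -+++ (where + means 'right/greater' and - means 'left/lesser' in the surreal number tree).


Sign expansion: -+++
Rule: track bounds (lo, hi), initially (-inf, +inf). On '+', the current value becomes lo and we move to the simplest number in (value, hi): value + 1 if hi = +inf, otherwise the midpoint (value + hi)/2. On '-', the current value becomes hi and we move to value - 1 if lo = -inf, otherwise the midpoint (lo + value)/2.
Start at 0.
Step 1: sign = -, move left. Bounds: (-inf, 0). Value = -1
Step 2: sign = +, move right. Bounds: (-1, 0). Value = -1/2
Step 3: sign = +, move right. Bounds: (-1/2, 0). Value = -1/4
Step 4: sign = +, move right. Bounds: (-1/4, 0). Value = -1/8
The surreal number with sign expansion -+++ is -1/8.

-1/8


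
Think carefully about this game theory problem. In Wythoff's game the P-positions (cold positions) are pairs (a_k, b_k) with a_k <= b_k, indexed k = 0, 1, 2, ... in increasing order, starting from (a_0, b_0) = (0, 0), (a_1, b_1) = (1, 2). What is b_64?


By Wythoff's theorem, a_k = floor(k * phi) and b_k = floor(k * phi^2) = a_k + k, where phi = (1 + sqrt(5))/2 is the golden ratio.
phi = (1 + sqrt(5))/2 = 1.618034
phi^2 = phi + 1 = 2.618034
k = 64
k * phi^2 = 64 * 2.618034 = 167.554175
b_64 = floor(k * phi^2) = 167 (check: a_64 + k = 103 + 64 = 167)

167


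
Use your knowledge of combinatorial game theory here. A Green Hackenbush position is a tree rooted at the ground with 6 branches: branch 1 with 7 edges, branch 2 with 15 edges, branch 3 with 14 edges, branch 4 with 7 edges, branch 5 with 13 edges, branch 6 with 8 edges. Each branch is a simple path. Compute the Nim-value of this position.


The tree has 6 branches from the ground vertex.
In Green Hackenbush, the Nim-value of a simple path of length k is k.
Branch 1: length 7, Nim-value = 7
Branch 2: length 15, Nim-value = 15
Branch 3: length 14, Nim-value = 14
Branch 4: length 7, Nim-value = 7
Branch 5: length 13, Nim-value = 13
Branch 6: length 8, Nim-value = 8
Total Nim-value = XOR of all branch values:
0 XOR 7 = 7
7 XOR 15 = 8
8 XOR 14 = 6
6 XOR 7 = 1
1 XOR 13 = 12
12 XOR 8 = 4
Nim-value of the tree = 4

4


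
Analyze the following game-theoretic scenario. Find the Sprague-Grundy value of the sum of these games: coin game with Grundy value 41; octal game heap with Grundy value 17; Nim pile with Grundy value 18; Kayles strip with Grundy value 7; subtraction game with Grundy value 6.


By the Sprague-Grundy theorem, the Grundy value of a sum of games is the XOR of individual Grundy values.
coin game: Grundy value = 41. Running XOR: 0 XOR 41 = 41
octal game heap: Grundy value = 17. Running XOR: 41 XOR 17 = 56
Nim pile: Grundy value = 18. Running XOR: 56 XOR 18 = 42
Kayles strip: Grundy value = 7. Running XOR: 42 XOR 7 = 45
subtraction game: Grundy value = 6. Running XOR: 45 XOR 6 = 43
The combined Grundy value is 43.

43
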